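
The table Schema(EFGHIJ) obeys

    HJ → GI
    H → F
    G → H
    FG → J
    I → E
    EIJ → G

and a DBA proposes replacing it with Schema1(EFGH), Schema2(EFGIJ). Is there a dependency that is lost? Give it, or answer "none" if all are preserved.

Check HJ → GI: no single fragment contains all of {GHIJ}, and the restricted closure of {HJ} across the fragments never reaches {GI}.
H → F is preserved.
G → H is preserved.
FG → J is preserved.
I → E is preserved.
EIJ → G is preserved.

HJ → GI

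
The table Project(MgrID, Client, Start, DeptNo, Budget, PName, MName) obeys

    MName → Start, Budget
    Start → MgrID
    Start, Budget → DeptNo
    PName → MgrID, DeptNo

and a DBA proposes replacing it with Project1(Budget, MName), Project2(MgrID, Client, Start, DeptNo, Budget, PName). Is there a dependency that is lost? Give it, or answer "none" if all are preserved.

MName → Start, Budget

Check MName → Start, Budget: no single fragment contains all of {Start, Budget, MName}, and the restricted closure of {MName} across the fragments never reaches {Start, Budget}.
Start → MgrID is preserved.
Start, Budget → DeptNo is preserved.
PName → MgrID, DeptNo is preserved.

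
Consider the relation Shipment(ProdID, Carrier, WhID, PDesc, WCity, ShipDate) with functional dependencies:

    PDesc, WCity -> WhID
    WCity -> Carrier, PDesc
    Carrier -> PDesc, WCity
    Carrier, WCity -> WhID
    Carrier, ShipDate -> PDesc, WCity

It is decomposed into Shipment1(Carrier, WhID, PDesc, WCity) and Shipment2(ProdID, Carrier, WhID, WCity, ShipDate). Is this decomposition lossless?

Common attributes: Shipment1 ∩ Shipment2 = {Carrier, WhID, WCity}.
Closure of {Carrier, WhID, WCity}: WCity → Carrier, PDesc applies, adding PDesc. So (Carrier, WhID, WCity)⁺ = {Carrier, WhID, PDesc, WCity}.
This closure contains every attribute of Shipment1, so Shipment1 ∩ Shipment2 → Shipment1. The join is lossless.

Yes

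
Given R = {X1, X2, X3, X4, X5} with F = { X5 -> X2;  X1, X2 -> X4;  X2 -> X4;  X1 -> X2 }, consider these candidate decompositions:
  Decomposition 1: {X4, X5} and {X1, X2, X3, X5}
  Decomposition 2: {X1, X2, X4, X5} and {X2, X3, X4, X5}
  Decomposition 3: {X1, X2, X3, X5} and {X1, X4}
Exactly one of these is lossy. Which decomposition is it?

Decomposition 2

Decomposition 1: common = {X5}, closure = {X2, X4, X5} → lossless.
Decomposition 2: common = {X2, X4, X5}, closure = {X2, X4, X5} → lossy.
Decomposition 3: common = {X1}, closure = {X1, X2, X4} → lossless.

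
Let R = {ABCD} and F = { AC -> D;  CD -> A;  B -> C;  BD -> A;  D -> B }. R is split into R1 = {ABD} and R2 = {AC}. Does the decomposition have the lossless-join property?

Common attributes: R1 ∩ R2 = {A}.
No dependency enlarges {A}, so (A)⁺ = {A}.
The closure contains neither all of R1 = {ABD} nor all of R2 = {AC}, so the common attributes are not a superkey of either fragment. The join is lossy.

No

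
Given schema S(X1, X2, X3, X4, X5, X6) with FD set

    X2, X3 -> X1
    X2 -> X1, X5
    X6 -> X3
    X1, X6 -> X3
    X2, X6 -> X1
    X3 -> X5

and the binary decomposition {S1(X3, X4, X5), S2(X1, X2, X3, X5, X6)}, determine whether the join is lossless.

No

Common attributes: S1 ∩ S2 = {X3, X5}.
No dependency enlarges {X3, X5}, so (X3, X5)⁺ = {X3, X5}.
The closure contains neither all of S1 = {X3, X4, X5} nor all of S2 = {X1, X2, X3, X5, X6}, so the common attributes are not a superkey of either fragment. The join is lossy.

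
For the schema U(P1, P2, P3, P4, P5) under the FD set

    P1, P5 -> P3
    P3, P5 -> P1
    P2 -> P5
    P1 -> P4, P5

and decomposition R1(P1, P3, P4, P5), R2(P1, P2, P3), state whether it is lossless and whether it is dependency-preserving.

Lossless test: (P1, P3)⁺ = {P1, P3, P4, P5}, which contains all of one fragment — lossless.
Dependency preservation: the restricted closure of {P2} across the fragments never reaches {P5}, so P2 → P5 cannot be enforced without a join — not preserved.

lossless but not dependency-preserving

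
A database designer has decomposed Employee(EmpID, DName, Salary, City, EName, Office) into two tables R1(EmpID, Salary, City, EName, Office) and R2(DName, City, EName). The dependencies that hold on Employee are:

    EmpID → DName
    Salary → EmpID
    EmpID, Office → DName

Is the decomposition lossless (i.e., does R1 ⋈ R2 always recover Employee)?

No

Common attributes: R1 ∩ R2 = {City, EName}.
No dependency enlarges {City, EName}, so (City, EName)⁺ = {City, EName}.
The closure contains neither all of R1 = {EmpID, Salary, City, EName, Office} nor all of R2 = {DName, City, EName}, so the common attributes are not a superkey of either fragment. The join is lossy.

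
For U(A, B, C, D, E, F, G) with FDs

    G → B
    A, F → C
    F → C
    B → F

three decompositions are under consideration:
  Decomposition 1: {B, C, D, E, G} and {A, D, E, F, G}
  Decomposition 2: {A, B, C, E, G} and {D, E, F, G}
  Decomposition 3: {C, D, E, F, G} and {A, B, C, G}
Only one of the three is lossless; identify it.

Decomposition 1: common = {D, E, G}, closure = {B, C, D, E, F, G} → lossless.
Decomposition 2: common = {E, G}, closure = {B, C, E, F, G} → lossy.
Decomposition 3: common = {C, G}, closure = {B, C, F, G} → lossy.

Decomposition 1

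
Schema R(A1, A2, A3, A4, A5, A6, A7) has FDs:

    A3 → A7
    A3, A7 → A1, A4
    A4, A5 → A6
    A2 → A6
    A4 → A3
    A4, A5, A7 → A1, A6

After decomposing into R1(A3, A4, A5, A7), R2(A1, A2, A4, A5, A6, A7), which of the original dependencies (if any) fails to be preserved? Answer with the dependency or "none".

A3 → A7 lies within R1.
A3, A7 → A1, A4: restricted closure across fragments reaches A1, A4.
A4, A5 → A6 lies within R2.
A2 → A6 lies within R2.
A4 → A3 lies within R1.
A4, A5, A7 → A1, A6 lies within R2.
Every dependency is enforceable on the fragments, so the decomposition is dependency-preserving.

none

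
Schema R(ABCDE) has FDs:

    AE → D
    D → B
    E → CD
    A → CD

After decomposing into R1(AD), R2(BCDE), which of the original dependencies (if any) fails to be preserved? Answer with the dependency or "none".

A → CD

Check A → CD: no single fragment contains all of {ACD}, and the restricted closure of {A} across the fragments never reaches {CD}.
AE → D is preserved.
D → B is preserved.
E → CD is preserved.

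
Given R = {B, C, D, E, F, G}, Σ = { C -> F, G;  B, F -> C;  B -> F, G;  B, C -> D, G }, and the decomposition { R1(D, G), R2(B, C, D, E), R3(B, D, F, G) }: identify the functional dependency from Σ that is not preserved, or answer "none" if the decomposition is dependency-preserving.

Check C → F, G: no single fragment contains all of {C, F, G}, and the restricted closure of {C} across the fragments never reaches {F, G}.
B, F → C is preserved.
B → F, G is preserved.
B, C → D, G is preserved.

C -> F, G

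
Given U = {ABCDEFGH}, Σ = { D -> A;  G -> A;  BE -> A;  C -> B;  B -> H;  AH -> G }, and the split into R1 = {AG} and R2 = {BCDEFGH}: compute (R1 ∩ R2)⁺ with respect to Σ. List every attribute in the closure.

AG

R1 ∩ R2 = {G}.
G → A applies, adding A
Closure: {AG}.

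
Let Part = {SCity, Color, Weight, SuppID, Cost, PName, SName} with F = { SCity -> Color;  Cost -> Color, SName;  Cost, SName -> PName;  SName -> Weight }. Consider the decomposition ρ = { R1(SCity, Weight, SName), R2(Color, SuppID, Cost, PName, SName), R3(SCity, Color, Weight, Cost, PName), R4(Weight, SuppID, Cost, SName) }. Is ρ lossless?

No

Chase test. Columns are SCity, Color, Weight, SuppID, Cost, PName, SName; row i has aⱼ where attribute j ∈ Ri, else bᵢⱼ.
Initial tableau (one row per fragment):
  row 1: a1 b12 a3 b14 b15 b16 a7
  row 2: b21 a2 b23 a4 a5 a6 a7
  row 3: a1 a2 a3 b34 a5 a6 b37
  row 4: b41 b42 a3 a4 a5 b46 a7
Rows 1 and 3 agree on SCity; apply SCity→Color and equate their Color entries.
Rows 2 and 3 agree on Cost; apply Cost→Color, SName and equate their Color, SName entries.
Rows 2 and 4 agree on Cost; apply Cost→Color, SName and equate their Color, SName entries.
Rows 2 and 4 agree on Cost, SName; apply Cost, SName→PName and equate their PName entries.
Rows 1 and 2 agree on SName; apply SName→Weight and equate their Weight entries.
No row becomes fully distinguished — the join is lossy.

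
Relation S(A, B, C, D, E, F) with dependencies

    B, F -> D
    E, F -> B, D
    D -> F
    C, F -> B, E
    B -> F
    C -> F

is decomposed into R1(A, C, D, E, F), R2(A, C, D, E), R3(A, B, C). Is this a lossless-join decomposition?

Yes

Chase test. Columns are A, B, C, D, E, F; row i has aⱼ where attribute j ∈ Ri, else bᵢⱼ.
Initial tableau (one row per fragment):
  row 1: a1 b12 a3 a4 a5 a6
  row 2: a1 b22 a3 a4 a5 b26
  row 3: a1 a2 a3 b34 b35 b36
Rows 1 and 2 agree on D; apply D→F and equate their F entries.
Rows 1 and 2 agree on C, F; apply C, F→B, E and equate their B, E entries.
Rows 1 and 3 agree on C; apply C→F and equate their F entries.
Rows 1 and 3 agree on C, F; apply C, F→B, E and equate their B, E entries.
Rows 1 and 3 agree on B, F; apply B, F→D and equate their D entries.
Row 1 is now all distinguished symbols — the join is lossless.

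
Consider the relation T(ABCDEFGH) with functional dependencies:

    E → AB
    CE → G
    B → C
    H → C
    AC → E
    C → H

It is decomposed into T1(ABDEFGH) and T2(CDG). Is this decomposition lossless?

Common attributes: T1 ∩ T2 = {DG}.
No dependency enlarges {DG}, so (DG)⁺ = {DG}.
The closure contains neither all of T1 = {ABDEFGH} nor all of T2 = {CDG}, so the common attributes are not a superkey of either fragment. The join is lossy.

No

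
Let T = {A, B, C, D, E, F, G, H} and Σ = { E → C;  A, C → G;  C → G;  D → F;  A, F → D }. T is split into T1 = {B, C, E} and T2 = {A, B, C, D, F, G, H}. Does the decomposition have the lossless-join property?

No

Common attributes: T1 ∩ T2 = {B, C}.
Closure of {B, C}: C → G applies, adding G. So (B, C)⁺ = {B, C, G}.
The closure contains neither all of T1 = {B, C, E} nor all of T2 = {A, B, C, D, F, G, H}, so the common attributes are not a superkey of either fragment. The join is lossy.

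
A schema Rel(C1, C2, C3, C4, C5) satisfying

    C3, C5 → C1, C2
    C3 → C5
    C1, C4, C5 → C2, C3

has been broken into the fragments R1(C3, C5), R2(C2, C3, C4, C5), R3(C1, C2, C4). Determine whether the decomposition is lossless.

Chase test. Columns are C1, C2, C3, C4, C5; row i has aⱼ where attribute j ∈ Ri, else bᵢⱼ.
Initial tableau (one row per fragment):
  row 1: b11 b12 a3 b14 a5
  row 2: b21 a2 a3 a4 a5
  row 3: a1 a2 b33 a4 b35
Rows 1 and 2 agree on C3, C5; apply C3, C5→C1, C2 and equate their C1, C2 entries.
No row becomes fully distinguished — the join is lossy.

No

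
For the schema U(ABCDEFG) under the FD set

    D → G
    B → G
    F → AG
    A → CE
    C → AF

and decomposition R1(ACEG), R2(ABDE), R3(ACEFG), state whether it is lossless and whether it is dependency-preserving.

lossless but not dependency-preserving

Lossless test (chase): Rows 1 and 2 agree on A; apply A→CE and equate their CE entries. Rows 1 and 2 agree on C; apply C→AF and equate their AF entries. Rows 1 and 3 agree on C; apply C→AF and equate their AF entries. Rows 1 and 2 agree on F; apply F→AG and equate their AG entries. Row 2 is now all distinguished symbols — the join is lossless.
Dependency preservation: the restricted closure of {D} across the fragments never reaches {G}, so D → G cannot be enforced without a join — not preserved.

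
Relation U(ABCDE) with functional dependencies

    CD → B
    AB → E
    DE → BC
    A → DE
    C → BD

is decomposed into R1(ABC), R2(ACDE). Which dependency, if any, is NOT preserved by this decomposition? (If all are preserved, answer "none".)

none

CD → B: restricted closure across fragments reaches B.
AB → E: restricted closure across fragments reaches E.
DE → BC: restricted closure across fragments reaches BC.
A → DE lies within R2.
C → BD: restricted closure across fragments reaches BD.
Every dependency is enforceable on the fragments, so the decomposition is dependency-preserving.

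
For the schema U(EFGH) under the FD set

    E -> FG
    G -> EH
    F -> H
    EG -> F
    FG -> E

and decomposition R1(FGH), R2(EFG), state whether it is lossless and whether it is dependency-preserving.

lossless and dependency-preserving

Lossless test: (FG)⁺ = {EFGH}, which contains all of one fragment — lossless.
Dependency preservation: G → EH is not contained in any single fragment, but the restricted closure of its left-hand side across the fragments still reaches the right-hand side; the remaining FDs each lie inside some fragment. All dependencies are preserved.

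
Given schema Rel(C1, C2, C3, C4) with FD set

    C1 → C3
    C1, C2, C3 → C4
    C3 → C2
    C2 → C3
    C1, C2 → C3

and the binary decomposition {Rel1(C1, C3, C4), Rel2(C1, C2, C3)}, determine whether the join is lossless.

Yes

Common attributes: Rel1 ∩ Rel2 = {C1, C3}.
Closure of {C1, C3}: C3 → C2 applies, adding C2; C1, C2, C3 → C4 applies, adding C4. So (C1, C3)⁺ = {C1, C2, C3, C4}.
This closure contains every attribute of Rel1, so Rel1 ∩ Rel2 → Rel1. The join is lossless.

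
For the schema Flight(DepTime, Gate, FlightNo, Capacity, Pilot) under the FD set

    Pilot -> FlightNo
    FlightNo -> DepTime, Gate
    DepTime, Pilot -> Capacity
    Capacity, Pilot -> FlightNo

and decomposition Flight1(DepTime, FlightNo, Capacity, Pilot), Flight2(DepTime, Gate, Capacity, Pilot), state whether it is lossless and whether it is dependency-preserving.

Lossless test: (DepTime, Capacity, Pilot)⁺ = {DepTime, Gate, FlightNo, Capacity, Pilot}, which contains all of one fragment — lossless.
Dependency preservation: the restricted closure of {FlightNo} across the fragments never reaches {DepTime, Gate}, so FlightNo → DepTime, Gate cannot be enforced without a join — not preserved.

lossless but not dependency-preserving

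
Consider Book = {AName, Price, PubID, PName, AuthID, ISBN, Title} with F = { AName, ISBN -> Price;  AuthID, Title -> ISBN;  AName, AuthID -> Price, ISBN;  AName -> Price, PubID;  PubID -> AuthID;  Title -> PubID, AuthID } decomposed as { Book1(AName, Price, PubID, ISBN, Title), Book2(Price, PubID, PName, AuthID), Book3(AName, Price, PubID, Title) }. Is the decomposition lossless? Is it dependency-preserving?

Lossless test (chase): Rows 1 and 2 agree on PubID; apply PubID→AuthID and equate their AuthID entries. Rows 1 and 3 agree on PubID; apply PubID→AuthID and equate their AuthID entries. Rows 1 and 3 agree on AuthID, Title; apply AuthID, Title→ISBN and equate their ISBN entries. No row becomes fully distinguished — the join is lossy.
Dependency preservation: AuthID, Title → ISBN; AName, AuthID → Price, ISBN; Title → PubID, AuthID are not contained in any single fragment, but the restricted closure of each left-hand side across the fragments still reaches the right-hand side; the remaining FDs each lie inside some fragment. All dependencies are preserved.

lossy but dependency-preserving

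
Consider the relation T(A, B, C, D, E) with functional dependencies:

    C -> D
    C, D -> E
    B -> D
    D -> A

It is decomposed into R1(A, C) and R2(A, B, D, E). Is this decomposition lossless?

No

Common attributes: R1 ∩ R2 = {A}.
No dependency enlarges {A}, so (A)⁺ = {A}.
The closure contains neither all of R1 = {A, C} nor all of R2 = {A, B, D, E}, so the common attributes are not a superkey of either fragment. The join is lossy.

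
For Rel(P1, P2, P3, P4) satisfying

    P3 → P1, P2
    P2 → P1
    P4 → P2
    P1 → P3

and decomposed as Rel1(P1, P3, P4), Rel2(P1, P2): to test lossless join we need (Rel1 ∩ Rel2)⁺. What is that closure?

P1, P2, P3

Rel1 ∩ Rel2 = {P1}.
P1 → P3 applies, adding P3
P3 → P1, P2 applies, adding P2
Closure: {P1, P2, P3}.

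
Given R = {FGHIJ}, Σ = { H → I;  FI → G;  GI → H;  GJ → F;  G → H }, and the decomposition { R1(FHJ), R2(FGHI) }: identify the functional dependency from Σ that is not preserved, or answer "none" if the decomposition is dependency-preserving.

Check GJ → F: no single fragment contains all of {FGJ}, and the restricted closure of {GJ} across the fragments never reaches {F}.
H → I is preserved.
FI → G is preserved.
GI → H is preserved.
G → H is preserved.

GJ → F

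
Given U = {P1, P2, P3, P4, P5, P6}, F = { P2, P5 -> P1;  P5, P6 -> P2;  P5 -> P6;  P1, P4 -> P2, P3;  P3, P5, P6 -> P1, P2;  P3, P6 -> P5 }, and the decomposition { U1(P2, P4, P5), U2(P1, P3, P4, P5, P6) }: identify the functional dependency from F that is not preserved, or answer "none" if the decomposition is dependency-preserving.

P1, P4 -> P2, P3

Check P1, P4 → P2, P3: no single fragment contains all of {P1, P2, P3, P4}, and the restricted closure of {P1, P4} across the fragments never reaches {P2, P3}.
P2, P5 → P1 is preserved.
P5, P6 → P2 is preserved.
P5 → P6 is preserved.
P3, P5, P6 → P1, P2 is preserved.
P3, P6 → P5 is preserved.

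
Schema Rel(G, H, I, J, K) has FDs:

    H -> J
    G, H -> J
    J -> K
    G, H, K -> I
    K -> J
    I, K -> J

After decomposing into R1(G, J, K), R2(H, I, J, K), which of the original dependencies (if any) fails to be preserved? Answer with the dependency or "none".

Check G, H, K → I: no single fragment contains all of {G, H, I, K}, and the restricted closure of {G, H, K} across the fragments never reaches {I}.
H → J is preserved.
G, H → J is preserved.
J → K is preserved.
K → J is preserved.
I, K → J is preserved.

G, H, K -> I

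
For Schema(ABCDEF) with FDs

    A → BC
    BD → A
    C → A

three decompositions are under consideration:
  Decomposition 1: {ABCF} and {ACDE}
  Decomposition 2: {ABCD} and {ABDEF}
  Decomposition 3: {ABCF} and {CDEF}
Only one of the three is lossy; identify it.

Decomposition 1: common = {AC}, closure = {ABC} → lossy.
Decomposition 2: common = {ABD}, closure = {ABCD} → lossless.
Decomposition 3: common = {CF}, closure = {ABCF} → lossless.

Decomposition 1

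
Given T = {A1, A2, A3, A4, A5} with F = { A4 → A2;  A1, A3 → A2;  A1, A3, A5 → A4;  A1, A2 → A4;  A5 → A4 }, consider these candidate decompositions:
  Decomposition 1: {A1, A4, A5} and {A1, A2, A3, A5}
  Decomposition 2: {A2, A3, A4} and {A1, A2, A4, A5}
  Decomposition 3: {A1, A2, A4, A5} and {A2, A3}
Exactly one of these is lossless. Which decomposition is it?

Decomposition 1

Decomposition 1: common = {A1, A5}, closure = {A1, A2, A4, A5} → lossless.
Decomposition 2: common = {A2, A4}, closure = {A2, A4} → lossy.
Decomposition 3: common = {A2}, closure = {A2} → lossy.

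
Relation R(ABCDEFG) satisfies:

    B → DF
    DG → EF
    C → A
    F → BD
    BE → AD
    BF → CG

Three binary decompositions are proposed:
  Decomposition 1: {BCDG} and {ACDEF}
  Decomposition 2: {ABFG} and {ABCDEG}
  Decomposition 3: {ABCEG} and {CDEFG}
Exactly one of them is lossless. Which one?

Decomposition 2

Decomposition 1: common = {CD}, closure = {ACD} → lossy.
Decomposition 2: common = {ABG}, closure = {ABCDEFG} → lossless.
Decomposition 3: common = {CEG}, closure = {ACEG} → lossy.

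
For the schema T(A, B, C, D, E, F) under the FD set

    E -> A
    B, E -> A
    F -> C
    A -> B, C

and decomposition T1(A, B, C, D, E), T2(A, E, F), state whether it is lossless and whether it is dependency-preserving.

lossy and not dependency-preserving

Lossless test: (A, E)⁺ = {A, B, C, E}, which is a superkey of neither fragment — lossy.
Dependency preservation: the restricted closure of {F} across the fragments never reaches {C}, so F → C cannot be enforced without a join — not preserved.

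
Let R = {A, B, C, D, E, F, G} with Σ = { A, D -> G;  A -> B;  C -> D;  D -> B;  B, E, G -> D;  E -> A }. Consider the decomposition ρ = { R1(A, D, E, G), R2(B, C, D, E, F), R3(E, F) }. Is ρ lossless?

Chase test. Columns are A, B, C, D, E, F, G; row i has aⱼ where attribute j ∈ Ri, else bᵢⱼ.
Initial tableau (one row per fragment):
  row 1: a1 b12 b13 a4 a5 b16 a7
  row 2: b21 a2 a3 a4 a5 a6 b27
  row 3: b31 b32 b33 b34 a5 a6 b37
Rows 1 and 2 agree on D; apply D→B and equate their B entries.
Rows 1 and 2 agree on E; apply E→A and equate their A entries.
Rows 1 and 3 agree on E; apply E→A and equate their A entries.
Rows 1 and 2 agree on A, D; apply A, D→G and equate their G entries.
Rows 1 and 3 agree on A; apply A→B and equate their B entries.
Row 2 is now all distinguished symbols — the join is lossless.

Yes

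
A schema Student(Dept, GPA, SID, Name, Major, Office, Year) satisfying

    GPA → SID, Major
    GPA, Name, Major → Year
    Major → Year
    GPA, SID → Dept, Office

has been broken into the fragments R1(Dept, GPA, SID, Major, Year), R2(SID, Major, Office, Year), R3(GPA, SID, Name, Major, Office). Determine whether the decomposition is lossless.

Yes

Chase test. Columns are Dept, GPA, SID, Name, Major, Office, Year; row i has aⱼ where attribute j ∈ Ri, else bᵢⱼ.
Initial tableau (one row per fragment):
  row 1: a1 a2 a3 b14 a5 b16 a7
  row 2: b21 b22 a3 b24 a5 a6 a7
  row 3: b31 a2 a3 a4 a5 a6 b37
Rows 1 and 3 agree on Major; apply Major→Year and equate their Year entries.
Rows 1 and 3 agree on GPA, SID; apply GPA, SID→Dept, Office and equate their Dept, Office entries.
Row 3 is now all distinguished symbols — the join is lossless.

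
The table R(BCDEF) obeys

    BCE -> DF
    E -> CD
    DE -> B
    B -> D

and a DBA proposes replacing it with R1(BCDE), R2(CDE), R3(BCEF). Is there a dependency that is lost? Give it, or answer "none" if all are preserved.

none

BCE → DF: restricted closure across fragments reaches DF.
E → CD lies within R1.
DE → B lies within R1.
B → D lies within R1.
Every dependency is enforceable on the fragments, so the decomposition is dependency-preserving.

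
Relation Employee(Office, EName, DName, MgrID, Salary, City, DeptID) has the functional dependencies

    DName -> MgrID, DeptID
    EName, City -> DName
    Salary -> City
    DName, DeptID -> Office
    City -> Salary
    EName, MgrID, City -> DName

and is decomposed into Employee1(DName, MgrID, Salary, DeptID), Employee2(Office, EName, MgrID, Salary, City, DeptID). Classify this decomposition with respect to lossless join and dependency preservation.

Lossless test: (MgrID, Salary, DeptID)⁺ = {MgrID, Salary, City, DeptID}, which is a superkey of neither fragment — lossy.
Dependency preservation: the restricted closure of {EName, City} across the fragments never reaches {DName}, so EName, City → DName cannot be enforced without a join — not preserved.

lossy and not dependency-preserving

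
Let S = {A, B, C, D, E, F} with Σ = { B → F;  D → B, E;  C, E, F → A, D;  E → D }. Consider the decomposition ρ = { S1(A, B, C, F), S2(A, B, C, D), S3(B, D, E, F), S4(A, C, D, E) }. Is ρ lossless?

Chase test. Columns are A, B, C, D, E, F; row i has aⱼ where attribute j ∈ Si, else bᵢⱼ.
Initial tableau (one row per fragment):
  row 1: a1 a2 a3 b14 b15 a6
  row 2: a1 a2 a3 a4 b25 b26
  row 3: b31 a2 b33 a4 a5 a6
  row 4: a1 b42 a3 a4 a5 b46
Rows 1 and 2 agree on B; apply B→F and equate their F entries.
Rows 2 and 3 agree on D; apply D→B, E and equate their B, E entries.
Rows 2 and 4 agree on D; apply D→B, E and equate their B, E entries.
Rows 1 and 4 agree on B; apply B→F and equate their F entries.
Row 2 is now all distinguished symbols — the join is lossless.

Yes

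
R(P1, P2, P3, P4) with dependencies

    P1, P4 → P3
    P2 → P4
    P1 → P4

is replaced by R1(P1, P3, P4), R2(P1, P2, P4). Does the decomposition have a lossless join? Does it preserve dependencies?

Lossless test: (P1, P4)⁺ = {P1, P3, P4}, which contains all of one fragment — lossless.
Dependency preservation: every FD's attributes lie within a single fragment, so each can be enforced locally — preserved.

lossless and dependency-preserving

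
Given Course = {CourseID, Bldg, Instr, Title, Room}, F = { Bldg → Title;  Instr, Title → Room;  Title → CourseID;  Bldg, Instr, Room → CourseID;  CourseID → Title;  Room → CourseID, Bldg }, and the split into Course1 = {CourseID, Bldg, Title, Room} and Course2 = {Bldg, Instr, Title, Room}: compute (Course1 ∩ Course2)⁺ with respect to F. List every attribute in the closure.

CourseID, Bldg, Title, Room

Course1 ∩ Course2 = {Bldg, Title, Room}.
Title → CourseID applies, adding CourseID
Closure: {CourseID, Bldg, Title, Room}.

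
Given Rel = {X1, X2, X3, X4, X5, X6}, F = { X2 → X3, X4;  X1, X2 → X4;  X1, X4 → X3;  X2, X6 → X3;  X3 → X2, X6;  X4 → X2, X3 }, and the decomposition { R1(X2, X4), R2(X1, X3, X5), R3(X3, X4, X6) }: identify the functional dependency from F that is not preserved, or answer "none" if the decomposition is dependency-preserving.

none

X2 → X3, X4: restricted closure across fragments reaches X3, X4.
X1, X2 → X4: restricted closure across fragments reaches X4.
X1, X4 → X3: restricted closure across fragments reaches X3.
X2, X6 → X3: restricted closure across fragments reaches X3.
X3 → X2, X6: restricted closure across fragments reaches X2, X6.
X4 → X2, X3: restricted closure across fragments reaches X2, X3.
Every dependency is enforceable on the fragments, so the decomposition is dependency-preserving.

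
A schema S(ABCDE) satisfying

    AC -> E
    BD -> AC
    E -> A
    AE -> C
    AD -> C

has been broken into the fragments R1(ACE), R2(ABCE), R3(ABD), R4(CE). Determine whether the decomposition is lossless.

Chase test. Columns are ABCDE; row i has aⱼ where attribute j ∈ Ri, else bᵢⱼ.
Initial tableau (one row per fragment):
  row 1: a1 b12 a3 b14 a5
  row 2: a1 a2 a3 b24 a5
  row 3: a1 a2 b33 a4 b35
  row 4: b41 b42 a3 b44 a5
Rows 1 and 4 agree on E; apply E→A and equate their A entries.
No row becomes fully distinguished — the join is lossy.

No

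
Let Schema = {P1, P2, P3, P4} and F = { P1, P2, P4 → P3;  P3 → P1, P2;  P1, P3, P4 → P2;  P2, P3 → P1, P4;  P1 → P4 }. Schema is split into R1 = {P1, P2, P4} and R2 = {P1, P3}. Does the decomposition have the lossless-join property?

No

Common attributes: R1 ∩ R2 = {P1}.
Closure of {P1}: P1 → P4 applies, adding P4. So (P1)⁺ = {P1, P4}.
The closure contains neither all of R1 = {P1, P2, P4} nor all of R2 = {P1, P3}, so the common attributes are not a superkey of either fragment. The join is lossy.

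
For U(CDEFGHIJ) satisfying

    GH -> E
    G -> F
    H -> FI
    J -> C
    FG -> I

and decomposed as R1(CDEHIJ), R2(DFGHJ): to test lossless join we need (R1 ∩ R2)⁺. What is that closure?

CDFHIJ

R1 ∩ R2 = {DHJ}.
H → FI applies, adding FI
J → C applies, adding C
Closure: {CDFHIJ}.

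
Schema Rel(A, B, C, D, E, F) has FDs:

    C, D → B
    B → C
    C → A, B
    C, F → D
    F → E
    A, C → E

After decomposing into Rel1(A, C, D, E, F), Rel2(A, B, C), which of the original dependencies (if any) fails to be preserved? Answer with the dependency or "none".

none

C, D → B: restricted closure across fragments reaches B.
B → C lies within Rel2.
C → A, B lies within Rel2.
C, F → D lies within Rel1.
F → E lies within Rel1.
A, C → E lies within Rel1.
Every dependency is enforceable on the fragments, so the decomposition is dependency-preserving.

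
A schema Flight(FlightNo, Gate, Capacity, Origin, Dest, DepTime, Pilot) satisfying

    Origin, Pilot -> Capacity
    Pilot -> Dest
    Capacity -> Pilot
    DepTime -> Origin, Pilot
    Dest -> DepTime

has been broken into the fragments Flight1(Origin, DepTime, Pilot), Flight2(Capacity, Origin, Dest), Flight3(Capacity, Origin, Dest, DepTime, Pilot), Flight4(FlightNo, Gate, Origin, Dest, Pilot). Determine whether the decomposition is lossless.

Chase test. Columns are FlightNo, Gate, Capacity, Origin, Dest, DepTime, Pilot; row i has aⱼ where attribute j ∈ Flighti, else bᵢⱼ.
Initial tableau (one row per fragment):
  row 1: b11 b12 b13 a4 b15 a6 a7
  row 2: b21 b22 a3 a4 a5 b26 b27
  row 3: b31 b32 a3 a4 a5 a6 a7
  row 4: a1 a2 b43 a4 a5 b46 a7
Rows 1 and 3 agree on Origin, Pilot; apply Origin, Pilot→Capacity and equate their Capacity entries.
Rows 1 and 4 agree on Origin, Pilot; apply Origin, Pilot→Capacity and equate their Capacity entries.
Rows 1 and 3 agree on Pilot; apply Pilot→Dest and equate their Dest entries.
Rows 1 and 2 agree on Capacity; apply Capacity→Pilot and equate their Pilot entries.
Rows 1 and 2 agree on Dest; apply Dest→DepTime and equate their DepTime entries.
Rows 1 and 4 agree on Dest; apply Dest→DepTime and equate their DepTime entries.
Row 4 is now all distinguished symbols — the join is lossless.

Yes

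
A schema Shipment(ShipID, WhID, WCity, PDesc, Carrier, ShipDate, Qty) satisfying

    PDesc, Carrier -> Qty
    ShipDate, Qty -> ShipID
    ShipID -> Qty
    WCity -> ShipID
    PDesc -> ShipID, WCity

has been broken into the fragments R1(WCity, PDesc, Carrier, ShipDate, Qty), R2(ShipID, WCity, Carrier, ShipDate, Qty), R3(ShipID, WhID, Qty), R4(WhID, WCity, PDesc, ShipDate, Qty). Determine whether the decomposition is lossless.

No

Chase test. Columns are ShipID, WhID, WCity, PDesc, Carrier, ShipDate, Qty; row i has aⱼ where attribute j ∈ Ri, else bᵢⱼ.
Initial tableau (one row per fragment):
  row 1: b11 b12 a3 a4 a5 a6 a7
  row 2: a1 b22 a3 b24 a5 a6 a7
  row 3: a1 a2 b33 b34 b35 b36 a7
  row 4: b41 a2 a3 a4 b45 a6 a7
Rows 1 and 2 agree on ShipDate, Qty; apply ShipDate, Qty→ShipID and equate their ShipID entries.
Rows 1 and 4 agree on ShipDate, Qty; apply ShipDate, Qty→ShipID and equate their ShipID entries.
No row becomes fully distinguished — the join is lossy.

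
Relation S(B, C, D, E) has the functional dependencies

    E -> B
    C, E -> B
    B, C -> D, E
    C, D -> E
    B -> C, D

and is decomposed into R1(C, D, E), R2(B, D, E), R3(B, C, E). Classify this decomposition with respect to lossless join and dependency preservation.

lossless and dependency-preserving

Lossless test (chase): Rows 1 and 2 agree on E; apply E→B and equate their B entries. Rows 1 and 3 agree on B, C; apply B, C→D, E and equate their D, E entries. Rows 1 and 2 agree on B; apply B→C, D and equate their C, D entries. Row 1 is now all distinguished symbols — the join is lossless.
Dependency preservation: B, C → D, E; B → C, D are not contained in any single fragment, but the restricted closure of each left-hand side across the fragments still reaches the right-hand side; the remaining FDs each lie inside some fragment. All dependencies are preserved.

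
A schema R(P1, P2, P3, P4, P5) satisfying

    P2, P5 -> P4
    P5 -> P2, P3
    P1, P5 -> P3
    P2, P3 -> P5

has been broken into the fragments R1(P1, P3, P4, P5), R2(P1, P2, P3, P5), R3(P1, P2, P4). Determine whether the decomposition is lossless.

Yes

Chase test. Columns are P1, P2, P3, P4, P5; row i has aⱼ where attribute j ∈ Ri, else bᵢⱼ.
Initial tableau (one row per fragment):
  row 1: a1 b12 a3 a4 a5
  row 2: a1 a2 a3 b24 a5
  row 3: a1 a2 b33 a4 b35
Rows 1 and 2 agree on P5; apply P5→P2, P3 and equate their P2, P3 entries.
Rows 1 and 2 agree on P2, P5; apply P2, P5→P4 and equate their P4 entries.
Row 1 is now all distinguished symbols — the join is lossless.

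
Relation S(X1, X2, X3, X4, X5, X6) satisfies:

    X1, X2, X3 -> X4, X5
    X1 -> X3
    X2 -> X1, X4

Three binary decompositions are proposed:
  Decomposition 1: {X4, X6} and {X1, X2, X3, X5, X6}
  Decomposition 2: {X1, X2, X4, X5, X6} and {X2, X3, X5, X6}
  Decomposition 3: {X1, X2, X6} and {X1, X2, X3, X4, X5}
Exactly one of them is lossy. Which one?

Decomposition 1

Decomposition 1: common = {X6}, closure = {X6} → lossy.
Decomposition 2: common = {X2, X5, X6}, closure = {X1, X2, X3, X4, X5, X6} → lossless.
Decomposition 3: common = {X1, X2}, closure = {X1, X2, X3, X4, X5} → lossless.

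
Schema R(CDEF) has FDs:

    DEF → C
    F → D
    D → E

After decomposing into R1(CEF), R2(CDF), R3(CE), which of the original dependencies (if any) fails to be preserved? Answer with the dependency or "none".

D → E

Check D → E: no single fragment contains all of {DE}, and the restricted closure of {D} across the fragments never reaches {E}.
DEF → C is preserved.
F → D is preserved.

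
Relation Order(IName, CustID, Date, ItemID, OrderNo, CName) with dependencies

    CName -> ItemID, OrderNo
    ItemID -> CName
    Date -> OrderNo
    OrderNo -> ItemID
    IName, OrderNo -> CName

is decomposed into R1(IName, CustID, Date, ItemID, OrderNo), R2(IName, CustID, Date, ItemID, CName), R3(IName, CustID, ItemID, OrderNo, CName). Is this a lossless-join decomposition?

Yes

Chase test. Columns are IName, CustID, Date, ItemID, OrderNo, CName; row i has aⱼ where attribute j ∈ Ri, else bᵢⱼ.
Initial tableau (one row per fragment):
  row 1: a1 a2 a3 a4 a5 b16
  row 2: a1 a2 a3 a4 b25 a6
  row 3: a1 a2 b33 a4 a5 a6
Rows 2 and 3 agree on CName; apply CName→ItemID, OrderNo and equate their ItemID, OrderNo entries.
Rows 1 and 2 agree on ItemID; apply ItemID→CName and equate their CName entries.
Row 1 is now all distinguished symbols — the join is lossless.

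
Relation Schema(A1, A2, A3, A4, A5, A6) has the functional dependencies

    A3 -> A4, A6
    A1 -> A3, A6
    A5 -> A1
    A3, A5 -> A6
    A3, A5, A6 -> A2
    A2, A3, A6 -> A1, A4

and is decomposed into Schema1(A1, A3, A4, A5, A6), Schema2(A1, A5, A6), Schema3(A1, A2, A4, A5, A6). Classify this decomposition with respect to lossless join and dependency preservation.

lossless but not dependency-preserving

Lossless test (chase): Rows 1 and 2 agree on A1; apply A1→A3, A6 and equate their A3, A6 entries. Rows 1 and 3 agree on A1; apply A1→A3, A6 and equate their A3, A6 entries. Rows 1 and 2 agree on A3, A5, A6; apply A3, A5, A6→A2 and equate their A2 entries. Rows 1 and 3 agree on A3, A5, A6; apply A3, A5, A6→A2 and equate their A2 entries. Rows 1 and 2 agree on A2, A3, A6; apply A2, A3, A6→A1, A4 and equate their A1, A4 entries. Row 1 is now all distinguished symbols — the join is lossless.
Dependency preservation: the restricted closure of {A2, A3, A6} across the fragments never reaches {A1, A4}, so A2, A3, A6 → A1, A4 cannot be enforced without a join — not preserved.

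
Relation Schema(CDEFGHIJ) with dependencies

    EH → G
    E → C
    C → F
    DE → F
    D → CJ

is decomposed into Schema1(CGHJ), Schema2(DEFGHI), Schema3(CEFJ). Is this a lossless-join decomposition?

No

Chase test. Columns are CDEFGHIJ; row i has aⱼ where attribute j ∈ Schemai, else bᵢⱼ.
Initial tableau (one row per fragment):
  row 1: a1 b12 b13 b14 a5 a6 b17 a8
  row 2: b21 a2 a3 a4 a5 a6 a7 b28
  row 3: a1 b32 a3 a4 b35 b36 b37 a8
Rows 2 and 3 agree on E; apply E→C and equate their C entries.
Rows 1 and 2 agree on C; apply C→F and equate their F entries.
No row becomes fully distinguished — the join is lossy.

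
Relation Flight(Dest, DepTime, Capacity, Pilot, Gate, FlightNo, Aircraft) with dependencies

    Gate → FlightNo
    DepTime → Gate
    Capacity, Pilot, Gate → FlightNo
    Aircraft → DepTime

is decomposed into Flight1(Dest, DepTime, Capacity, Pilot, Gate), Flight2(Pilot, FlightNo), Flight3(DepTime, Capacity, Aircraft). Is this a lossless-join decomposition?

No

Chase test. Columns are Dest, DepTime, Capacity, Pilot, Gate, FlightNo, Aircraft; row i has aⱼ where attribute j ∈ Flighti, else bᵢⱼ.
Initial tableau (one row per fragment):
  row 1: a1 a2 a3 a4 a5 b16 b17
  row 2: b21 b22 b23 a4 b25 a6 b27
  row 3: b31 a2 a3 b34 b35 b36 a7
Rows 1 and 3 agree on DepTime; apply DepTime→Gate and equate their Gate entries.
Rows 1 and 3 agree on Gate; apply Gate→FlightNo and equate their FlightNo entries.
No row becomes fully distinguished — the join is lossy.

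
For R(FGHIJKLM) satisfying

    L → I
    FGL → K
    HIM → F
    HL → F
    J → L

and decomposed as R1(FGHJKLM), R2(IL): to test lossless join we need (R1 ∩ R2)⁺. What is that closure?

IL

R1 ∩ R2 = {L}.
L → I applies, adding I
Closure: {IL}.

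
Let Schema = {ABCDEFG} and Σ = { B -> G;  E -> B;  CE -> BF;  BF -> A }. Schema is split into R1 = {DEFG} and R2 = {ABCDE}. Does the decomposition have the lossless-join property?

Common attributes: R1 ∩ R2 = {DE}.
Closure of {DE}: E → B applies, adding B; B → G applies, adding G. So (DE)⁺ = {BDEG}.
The closure contains neither all of R1 = {DEFG} nor all of R2 = {ABCDE}, so the common attributes are not a superkey of either fragment. The join is lossy.

No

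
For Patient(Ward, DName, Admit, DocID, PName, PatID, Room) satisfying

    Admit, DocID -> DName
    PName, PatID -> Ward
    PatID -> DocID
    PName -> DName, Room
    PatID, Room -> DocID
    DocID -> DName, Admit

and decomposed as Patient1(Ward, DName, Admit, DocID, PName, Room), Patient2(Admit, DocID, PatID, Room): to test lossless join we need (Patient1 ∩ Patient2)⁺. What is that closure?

Patient1 ∩ Patient2 = {Admit, DocID, Room}.
Admit, DocID → DName applies, adding DName
Closure: {DName, Admit, DocID, Room}.

DName, Admit, DocID, Room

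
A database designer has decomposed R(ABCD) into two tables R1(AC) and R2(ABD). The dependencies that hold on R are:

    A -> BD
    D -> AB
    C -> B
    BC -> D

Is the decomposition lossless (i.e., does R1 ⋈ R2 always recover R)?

Common attributes: R1 ∩ R2 = {A}.
Closure of {A}: A → BD applies, adding BD. So (A)⁺ = {ABD}.
This closure contains every attribute of R2, so R1 ∩ R2 → R2. The join is lossless.

Yes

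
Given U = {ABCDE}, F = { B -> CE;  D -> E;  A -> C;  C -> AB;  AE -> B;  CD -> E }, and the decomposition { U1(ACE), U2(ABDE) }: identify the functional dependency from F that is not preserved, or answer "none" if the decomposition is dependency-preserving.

B → CE: restricted closure across fragments reaches CE.
D → E lies within U2.
A → C lies within U1.
C → AB: restricted closure across fragments reaches AB.
AE → B lies within U2.
CD → E: restricted closure across fragments reaches E.
Every dependency is enforceable on the fragments, so the decomposition is dependency-preserving.

none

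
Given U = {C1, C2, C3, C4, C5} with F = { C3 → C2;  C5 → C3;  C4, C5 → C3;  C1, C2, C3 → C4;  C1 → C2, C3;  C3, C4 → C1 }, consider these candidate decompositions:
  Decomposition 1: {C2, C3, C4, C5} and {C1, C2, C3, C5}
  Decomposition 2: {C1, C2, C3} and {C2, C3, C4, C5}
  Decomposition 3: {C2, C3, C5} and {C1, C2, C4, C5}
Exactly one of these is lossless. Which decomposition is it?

Decomposition 3

Decomposition 1: common = {C2, C3, C5}, closure = {C2, C3, C5} → lossy.
Decomposition 2: common = {C2, C3}, closure = {C2, C3} → lossy.
Decomposition 3: common = {C2, C5}, closure = {C2, C3, C5} → lossless.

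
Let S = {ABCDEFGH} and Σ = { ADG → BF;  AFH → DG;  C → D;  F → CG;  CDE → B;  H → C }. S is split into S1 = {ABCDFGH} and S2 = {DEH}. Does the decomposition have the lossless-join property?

Common attributes: S1 ∩ S2 = {DH}.
Closure of {DH}: H → C applies, adding C. So (DH)⁺ = {CDH}.
The closure contains neither all of S1 = {ABCDFGH} nor all of S2 = {DEH}, so the common attributes are not a superkey of either fragment. The join is lossy.

No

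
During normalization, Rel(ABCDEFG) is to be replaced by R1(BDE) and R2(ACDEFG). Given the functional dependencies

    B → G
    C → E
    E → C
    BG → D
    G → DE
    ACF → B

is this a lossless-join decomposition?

Common attributes: R1 ∩ R2 = {DE}.
Closure of {DE}: E → C applies, adding C. So (DE)⁺ = {CDE}.
The closure contains neither all of R1 = {BDE} nor all of R2 = {ACDEFG}, so the common attributes are not a superkey of either fragment. The join is lossy.

No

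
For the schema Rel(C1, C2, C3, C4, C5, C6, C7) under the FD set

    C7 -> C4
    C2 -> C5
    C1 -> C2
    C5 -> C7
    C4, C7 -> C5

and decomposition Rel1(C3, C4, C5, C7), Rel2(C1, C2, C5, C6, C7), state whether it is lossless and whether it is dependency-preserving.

Lossless test: (C5, C7)⁺ = {C4, C5, C7}, which is a superkey of neither fragment — lossy.
Dependency preservation: every FD's attributes lie within a single fragment, so each can be enforced locally — preserved.

lossy but dependency-preserving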